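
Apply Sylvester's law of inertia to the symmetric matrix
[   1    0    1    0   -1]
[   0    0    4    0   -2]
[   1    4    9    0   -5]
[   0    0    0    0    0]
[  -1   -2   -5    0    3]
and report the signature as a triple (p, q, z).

step 0: pivot 1 → sign +
step 1: pivot 8 → sign +
step 2: pivot -2 → sign −
step 3: row/col 3 already zero → sign 0
step 4: row/col 4 already zero → sign 0
signature = (2, 1, 2)

Answer: (2, 1, 2)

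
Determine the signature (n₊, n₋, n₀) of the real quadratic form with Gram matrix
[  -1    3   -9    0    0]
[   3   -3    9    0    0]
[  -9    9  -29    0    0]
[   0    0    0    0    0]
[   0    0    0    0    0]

step 0: pivot -1 → sign −
step 1: pivot 6 → sign +
step 2: pivot -2 → sign −
step 3: row/col 3 already zero → sign 0
step 4: row/col 4 already zero → sign 0
signature = (1, 2, 2)

Answer: (1, 2, 2)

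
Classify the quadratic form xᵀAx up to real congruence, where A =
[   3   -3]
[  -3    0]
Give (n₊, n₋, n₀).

step 0: pivot 3 → sign +
step 1: pivot -3 → sign −
signature = (1, 1, 0)

Answer: (1, 1, 0)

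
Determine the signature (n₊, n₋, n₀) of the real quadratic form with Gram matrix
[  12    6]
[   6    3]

Answer: (1, 0, 1)

Derivation:
step 0: pivot 12 → sign +
step 1: row/col 1 already zero → sign 0
signature = (1, 0, 1)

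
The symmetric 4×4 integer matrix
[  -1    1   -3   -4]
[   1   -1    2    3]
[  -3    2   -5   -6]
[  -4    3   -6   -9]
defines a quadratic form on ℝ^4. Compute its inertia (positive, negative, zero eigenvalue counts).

step 0: pivot -1 → sign −
step 1: pivot 4 → sign +
step 2: pivot -1/4 → sign −
step 3: pivot -1 → sign −
signature = (1, 3, 0)

Answer: (1, 3, 0)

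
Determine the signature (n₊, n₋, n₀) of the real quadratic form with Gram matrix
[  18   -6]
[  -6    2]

Answer: (1, 0, 1)

Derivation:
step 0: pivot 18 → sign +
step 1: row/col 1 already zero → sign 0
signature = (1, 0, 1)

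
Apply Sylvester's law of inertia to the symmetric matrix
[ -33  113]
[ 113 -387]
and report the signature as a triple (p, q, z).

step 0: pivot -33 → sign −
step 1: pivot -2/33 → sign −
signature = (0, 2, 0)

Answer: (0, 2, 0)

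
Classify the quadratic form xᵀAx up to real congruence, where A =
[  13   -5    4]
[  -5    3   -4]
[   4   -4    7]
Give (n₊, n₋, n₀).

Answer: (3, 0, 0)

Derivation:
step 0: pivot 13 → sign +
step 1: pivot 14/13 → sign +
step 2: pivot 1/7 → sign +
signature = (3, 0, 0)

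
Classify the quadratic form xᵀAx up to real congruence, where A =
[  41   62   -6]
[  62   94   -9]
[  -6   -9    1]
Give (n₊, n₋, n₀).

step 0: pivot 41 → sign +
step 1: pivot 10/41 → sign +
step 2: pivot 1/10 → sign +
signature = (3, 0, 0)

Answer: (3, 0, 0)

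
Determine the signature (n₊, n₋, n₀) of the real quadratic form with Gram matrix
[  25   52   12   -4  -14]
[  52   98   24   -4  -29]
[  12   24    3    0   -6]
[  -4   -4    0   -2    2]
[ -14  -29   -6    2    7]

Answer: (2, 3, 0)

Derivation:
step 0: pivot 25 → sign +
step 1: pivot -254/25 → sign −
step 2: pivot -339/127 → sign −
step 3: pivot 6/113 → sign +
step 4: pivot -3/2 → sign −
signature = (2, 3, 0)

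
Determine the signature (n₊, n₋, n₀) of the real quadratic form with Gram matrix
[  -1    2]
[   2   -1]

step 0: pivot -1 → sign −
step 1: pivot 3 → sign +
signature = (1, 1, 0)

Answer: (1, 1, 0)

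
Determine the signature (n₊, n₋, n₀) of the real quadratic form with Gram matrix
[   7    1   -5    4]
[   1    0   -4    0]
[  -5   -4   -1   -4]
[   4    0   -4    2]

Answer: (2, 2, 0)

Derivation:
step 0: pivot 7 → sign +
step 1: pivot -1/7 → sign −
step 2: pivot 71 → sign +
step 3: pivot -2/71 → sign −
signature = (2, 2, 0)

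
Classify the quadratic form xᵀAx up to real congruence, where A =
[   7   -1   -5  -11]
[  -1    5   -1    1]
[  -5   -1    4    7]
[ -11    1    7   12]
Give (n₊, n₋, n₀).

Answer: (3, 1, 0)

Derivation:
step 0: pivot 7 → sign +
step 1: pivot 34/7 → sign +
step 2: pivot -3/17 → sign −
step 3: pivot 1 → sign +
signature = (3, 1, 0)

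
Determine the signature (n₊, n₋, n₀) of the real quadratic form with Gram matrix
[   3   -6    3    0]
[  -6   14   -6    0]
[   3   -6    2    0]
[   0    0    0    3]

step 0: pivot 3 → sign +
step 1: pivot 2 → sign +
step 2: pivot -1 → sign −
step 3: pivot 3 → sign +
signature = (3, 1, 0)

Answer: (3, 1, 0)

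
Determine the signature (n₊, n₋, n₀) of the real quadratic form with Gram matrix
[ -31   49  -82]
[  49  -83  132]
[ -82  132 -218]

Answer: (0, 3, 0)

Derivation:
step 0: pivot -31 → sign −
step 1: pivot -172/31 → sign −
step 2: pivot -3/43 → sign −
signature = (0, 3, 0)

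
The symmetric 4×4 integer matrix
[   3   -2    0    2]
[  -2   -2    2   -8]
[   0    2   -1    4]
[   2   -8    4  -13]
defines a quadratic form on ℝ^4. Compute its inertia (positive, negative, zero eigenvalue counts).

step 0: pivot 3 → sign +
step 1: pivot -10/3 → sign −
step 2: pivot 1/5 → sign +
step 3: pivot -1 → sign −
signature = (2, 2, 0)

Answer: (2, 2, 0)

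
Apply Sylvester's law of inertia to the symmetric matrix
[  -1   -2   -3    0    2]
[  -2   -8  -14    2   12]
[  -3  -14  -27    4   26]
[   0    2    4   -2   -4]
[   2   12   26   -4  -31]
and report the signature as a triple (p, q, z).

step 0: pivot -1 → sign −
step 1: pivot -4 → sign −
step 2: pivot -2 → sign −
step 3: pivot -1 → sign −
step 4: pivot -3 → sign −
signature = (0, 5, 0)

Answer: (0, 5, 0)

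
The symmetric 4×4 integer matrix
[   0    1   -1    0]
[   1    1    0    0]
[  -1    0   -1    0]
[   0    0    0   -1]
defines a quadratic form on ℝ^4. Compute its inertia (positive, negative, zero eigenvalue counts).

step 0: pivot 1 → sign +
step 1: pivot -1 → sign −
step 2: pivot -1 → sign −
step 3: row/col 3 already zero → sign 0
signature = (1, 2, 1)

Answer: (1, 2, 1)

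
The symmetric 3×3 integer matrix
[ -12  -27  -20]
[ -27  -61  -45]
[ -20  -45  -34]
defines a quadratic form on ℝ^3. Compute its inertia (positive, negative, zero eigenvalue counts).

Answer: (0, 3, 0)

Derivation:
step 0: pivot -12 → sign −
step 1: pivot -1/4 → sign −
step 2: pivot -2/3 → sign −
signature = (0, 3, 0)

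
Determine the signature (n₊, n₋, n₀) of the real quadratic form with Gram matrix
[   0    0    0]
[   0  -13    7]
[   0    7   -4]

step 0: pivot -13 → sign −
step 1: pivot -3/13 → sign −
step 2: row/col 2 already zero → sign 0
signature = (0, 2, 1)

Answer: (0, 2, 1)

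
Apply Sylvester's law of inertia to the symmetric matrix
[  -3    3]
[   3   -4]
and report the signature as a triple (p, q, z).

step 0: pivot -3 → sign −
step 1: pivot -1 → sign −
signature = (0, 2, 0)

Answer: (0, 2, 0)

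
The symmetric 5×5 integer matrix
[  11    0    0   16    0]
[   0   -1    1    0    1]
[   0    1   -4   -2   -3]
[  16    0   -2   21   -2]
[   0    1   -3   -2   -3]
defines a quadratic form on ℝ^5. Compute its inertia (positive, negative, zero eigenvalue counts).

step 0: pivot 11 → sign +
step 1: pivot -1 → sign −
step 2: pivot -3 → sign −
step 3: pivot -31/33 → sign −
step 4: pivot -6/31 → sign −
signature = (1, 4, 0)

Answer: (1, 4, 0)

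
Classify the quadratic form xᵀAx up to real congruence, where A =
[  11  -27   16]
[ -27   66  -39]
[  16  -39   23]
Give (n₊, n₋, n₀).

Answer: (1, 1, 1)

Derivation:
step 0: pivot 11 → sign +
step 1: pivot -3/11 → sign −
step 2: row/col 2 already zero → sign 0
signature = (1, 1, 1)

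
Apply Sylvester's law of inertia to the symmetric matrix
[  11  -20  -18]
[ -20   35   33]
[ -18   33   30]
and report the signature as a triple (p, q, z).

step 0: pivot 11 → sign +
step 1: pivot -15/11 → sign −
step 2: pivot 3/5 → sign +
signature = (2, 1, 0)

Answer: (2, 1, 0)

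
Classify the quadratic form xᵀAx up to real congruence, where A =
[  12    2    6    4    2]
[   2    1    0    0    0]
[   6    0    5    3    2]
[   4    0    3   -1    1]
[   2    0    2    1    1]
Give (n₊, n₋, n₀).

Answer: (3, 1, 1)

Derivation:
step 0: pivot 12 → sign +
step 1: pivot 2/3 → sign +
step 2: pivot 1/2 → sign +
step 3: pivot -3 → sign −
step 4: row/col 4 already zero → sign 0
signature = (3, 1, 1)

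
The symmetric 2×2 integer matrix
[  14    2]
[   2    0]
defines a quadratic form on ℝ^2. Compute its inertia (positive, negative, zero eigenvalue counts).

Answer: (1, 1, 0)

Derivation:
step 0: pivot 14 → sign +
step 1: pivot -2/7 → sign −
signature = (1, 1, 0)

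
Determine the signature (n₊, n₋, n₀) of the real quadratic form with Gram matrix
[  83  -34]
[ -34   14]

Answer: (2, 0, 0)

Derivation:
step 0: pivot 83 → sign +
step 1: pivot 6/83 → sign +
signature = (2, 0, 0)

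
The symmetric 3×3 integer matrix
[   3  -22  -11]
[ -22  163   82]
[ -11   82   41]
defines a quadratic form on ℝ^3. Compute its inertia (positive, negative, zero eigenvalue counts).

Answer: (2, 1, 0)

Derivation:
step 0: pivot 3 → sign +
step 1: pivot 5/3 → sign +
step 2: pivot -2/5 → sign −
signature = (2, 1, 0)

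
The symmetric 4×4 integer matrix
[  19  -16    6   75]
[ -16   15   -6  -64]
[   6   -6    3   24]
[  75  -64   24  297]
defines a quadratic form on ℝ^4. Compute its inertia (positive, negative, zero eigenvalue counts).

step 0: pivot 19 → sign +
step 1: pivot 29/19 → sign +
step 2: pivot 15/29 → sign +
step 3: pivot 2/5 → sign +
signature = (4, 0, 0)

Answer: (4, 0, 0)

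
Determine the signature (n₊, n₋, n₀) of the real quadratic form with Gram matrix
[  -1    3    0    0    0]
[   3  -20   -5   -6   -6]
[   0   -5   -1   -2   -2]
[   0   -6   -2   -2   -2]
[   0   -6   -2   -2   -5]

step 0: pivot -1 → sign −
step 1: pivot -11 → sign −
step 2: pivot 14/11 → sign +
step 3: pivot 6/7 → sign +
step 4: pivot -3 → sign −
signature = (2, 3, 0)

Answer: (2, 3, 0)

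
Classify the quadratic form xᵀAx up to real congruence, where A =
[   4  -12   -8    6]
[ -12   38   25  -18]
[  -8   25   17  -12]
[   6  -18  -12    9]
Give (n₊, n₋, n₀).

Answer: (3, 0, 1)

Derivation:
step 0: pivot 4 → sign +
step 1: pivot 2 → sign +
step 2: pivot 1/2 → sign +
step 3: row/col 3 already zero → sign 0
signature = (3, 0, 1)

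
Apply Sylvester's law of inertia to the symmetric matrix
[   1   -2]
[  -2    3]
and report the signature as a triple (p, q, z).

Answer: (1, 1, 0)

Derivation:
step 0: pivot 1 → sign +
step 1: pivot -1 → sign −
signature = (1, 1, 0)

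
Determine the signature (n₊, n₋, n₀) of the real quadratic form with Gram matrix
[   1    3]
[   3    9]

step 0: pivot 1 → sign +
step 1: row/col 1 already zero → sign 0
signature = (1, 0, 1)

Answer: (1, 0, 1)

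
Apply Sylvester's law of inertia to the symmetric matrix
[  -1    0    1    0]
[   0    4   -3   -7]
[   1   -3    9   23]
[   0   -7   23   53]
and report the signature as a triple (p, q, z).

step 0: pivot -1 → sign −
step 1: pivot 4 → sign +
step 2: pivot 31/4 → sign +
step 3: pivot 3/31 → sign +
signature = (3, 1, 0)

Answer: (3, 1, 0)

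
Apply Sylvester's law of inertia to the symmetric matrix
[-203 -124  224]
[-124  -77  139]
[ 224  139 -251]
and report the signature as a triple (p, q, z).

step 0: pivot -203 → sign −
step 1: pivot -255/203 → sign −
step 2: pivot -6/85 → sign −
signature = (0, 3, 0)

Answer: (0, 3, 0)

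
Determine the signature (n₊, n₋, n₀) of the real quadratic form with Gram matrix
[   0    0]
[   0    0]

Answer: (0, 0, 2)

Derivation:
step 0: row/col 0 already zero → sign 0
step 1: row/col 1 already zero → sign 0
signature = (0, 0, 2)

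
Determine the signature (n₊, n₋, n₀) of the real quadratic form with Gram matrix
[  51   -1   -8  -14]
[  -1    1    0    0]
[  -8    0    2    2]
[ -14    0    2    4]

Answer: (3, 0, 1)

Derivation:
step 0: pivot 51 → sign +
step 1: pivot 50/51 → sign +
step 2: pivot 18/25 → sign +
step 3: row/col 3 already zero → sign 0
signature = (3, 0, 1)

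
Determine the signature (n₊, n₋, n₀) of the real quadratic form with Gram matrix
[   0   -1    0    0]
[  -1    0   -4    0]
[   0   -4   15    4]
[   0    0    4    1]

Answer: (2, 2, 0)

Derivation:
step 0: pivot -2 → sign −
step 1: pivot 1/2 → sign +
step 2: pivot 15 → sign +
step 3: pivot -1/15 → sign −
signature = (2, 2, 0)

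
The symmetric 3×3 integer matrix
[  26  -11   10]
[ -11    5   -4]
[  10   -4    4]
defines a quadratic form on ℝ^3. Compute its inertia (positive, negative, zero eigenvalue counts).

Answer: (2, 0, 1)

Derivation:
step 0: pivot 26 → sign +
step 1: pivot 9/26 → sign +
step 2: row/col 2 already zero → sign 0
signature = (2, 0, 1)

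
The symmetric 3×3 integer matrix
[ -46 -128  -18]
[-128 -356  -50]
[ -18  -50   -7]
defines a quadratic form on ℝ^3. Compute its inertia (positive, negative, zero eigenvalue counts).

step 0: pivot -46 → sign −
step 1: pivot 4/23 → sign +
step 2: row/col 2 already zero → sign 0
signature = (1, 1, 1)

Answer: (1, 1, 1)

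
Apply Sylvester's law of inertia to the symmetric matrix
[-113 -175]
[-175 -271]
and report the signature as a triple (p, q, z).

Answer: (1, 1, 0)

Derivation:
step 0: pivot -113 → sign −
step 1: pivot 2/113 → sign +
signature = (1, 1, 0)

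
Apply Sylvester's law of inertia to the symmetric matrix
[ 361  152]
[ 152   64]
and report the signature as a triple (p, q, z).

step 0: pivot 361 → sign +
step 1: row/col 1 already zero → sign 0
signature = (1, 0, 1)

Answer: (1, 0, 1)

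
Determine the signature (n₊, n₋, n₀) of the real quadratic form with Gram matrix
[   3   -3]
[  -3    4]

Answer: (2, 0, 0)

Derivation:
step 0: pivot 3 → sign +
step 1: pivot 1 → sign +
signature = (2, 0, 0)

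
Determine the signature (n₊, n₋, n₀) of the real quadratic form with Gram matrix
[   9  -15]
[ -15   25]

step 0: pivot 9 → sign +
step 1: row/col 1 already zero → sign 0
signature = (1, 0, 1)

Answer: (1, 0, 1)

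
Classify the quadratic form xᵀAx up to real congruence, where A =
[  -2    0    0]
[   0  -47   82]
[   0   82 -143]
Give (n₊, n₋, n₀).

Answer: (1, 2, 0)

Derivation:
step 0: pivot -2 → sign −
step 1: pivot -47 → sign −
step 2: pivot 3/47 → sign +
signature = (1, 2, 0)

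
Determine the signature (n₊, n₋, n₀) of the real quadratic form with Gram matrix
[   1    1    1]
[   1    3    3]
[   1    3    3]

step 0: pivot 1 → sign +
step 1: pivot 2 → sign +
step 2: row/col 2 already zero → sign 0
signature = (2, 0, 1)

Answer: (2, 0, 1)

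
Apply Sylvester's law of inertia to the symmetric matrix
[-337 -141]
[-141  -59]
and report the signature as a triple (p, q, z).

Answer: (0, 2, 0)

Derivation:
step 0: pivot -337 → sign −
step 1: pivot -2/337 → sign −
signature = (0, 2, 0)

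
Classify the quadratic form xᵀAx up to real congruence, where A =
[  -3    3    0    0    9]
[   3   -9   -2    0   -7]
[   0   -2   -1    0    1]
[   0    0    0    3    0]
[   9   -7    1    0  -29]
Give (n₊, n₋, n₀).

step 0: pivot -3 → sign −
step 1: pivot -6 → sign −
step 2: pivot -1/3 → sign −
step 3: pivot 3 → sign +
step 4: pivot -1 → sign −
signature = (1, 4, 0)

Answer: (1, 4, 0)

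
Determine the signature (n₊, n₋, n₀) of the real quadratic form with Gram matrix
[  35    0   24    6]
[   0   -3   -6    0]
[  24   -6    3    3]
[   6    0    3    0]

Answer: (1, 3, 0)

Derivation:
step 0: pivot 35 → sign +
step 1: pivot -3 → sign −
step 2: pivot -51/35 → sign −
step 3: pivot -3/17 → sign −
signature = (1, 3, 0)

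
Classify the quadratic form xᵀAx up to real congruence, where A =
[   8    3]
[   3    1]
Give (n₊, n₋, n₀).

step 0: pivot 8 → sign +
step 1: pivot -1/8 → sign −
signature = (1, 1, 0)

Answer: (1, 1, 0)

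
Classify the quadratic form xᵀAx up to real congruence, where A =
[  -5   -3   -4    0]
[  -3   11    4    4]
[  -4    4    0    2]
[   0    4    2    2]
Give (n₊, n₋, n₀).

step 0: pivot -5 → sign −
step 1: pivot 64/5 → sign +
step 2: pivot 3/4 → sign +
step 3: row/col 3 already zero → sign 0
signature = (2, 1, 1)

Answer: (2, 1, 1)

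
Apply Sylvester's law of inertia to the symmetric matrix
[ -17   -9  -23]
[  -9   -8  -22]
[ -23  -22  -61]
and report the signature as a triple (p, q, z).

Answer: (0, 3, 0)

Derivation:
step 0: pivot -17 → sign −
step 1: pivot -55/17 → sign −
step 2: pivot -3/55 → sign −
signature = (0, 3, 0)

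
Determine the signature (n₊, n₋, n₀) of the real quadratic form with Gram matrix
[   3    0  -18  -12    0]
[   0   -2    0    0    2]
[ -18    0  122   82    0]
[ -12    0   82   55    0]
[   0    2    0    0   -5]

step 0: pivot 3 → sign +
step 1: pivot -2 → sign −
step 2: pivot 14 → sign +
step 3: pivot -1/7 → sign −
step 4: pivot -3 → sign −
signature = (2, 3, 0)

Answer: (2, 3, 0)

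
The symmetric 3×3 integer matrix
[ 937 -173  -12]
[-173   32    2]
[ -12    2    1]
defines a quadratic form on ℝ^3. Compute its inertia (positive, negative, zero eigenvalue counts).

step 0: pivot 937 → sign +
step 1: pivot 55/937 → sign +
step 2: pivot 3/55 → sign +
signature = (3, 0, 0)

Answer: (3, 0, 0)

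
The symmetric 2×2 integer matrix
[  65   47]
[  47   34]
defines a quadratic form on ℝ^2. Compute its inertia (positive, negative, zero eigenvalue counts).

step 0: pivot 65 → sign +
step 1: pivot 1/65 → sign +
signature = (2, 0, 0)

Answer: (2, 0, 0)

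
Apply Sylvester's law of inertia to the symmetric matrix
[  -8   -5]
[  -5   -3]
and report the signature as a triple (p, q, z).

step 0: pivot -8 → sign −
step 1: pivot 1/8 → sign +
signature = (1, 1, 0)

Answer: (1, 1, 0)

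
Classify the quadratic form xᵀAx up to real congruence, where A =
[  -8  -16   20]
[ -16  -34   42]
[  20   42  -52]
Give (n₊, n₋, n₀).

Answer: (0, 2, 1)

Derivation:
step 0: pivot -8 → sign −
step 1: pivot -2 → sign −
step 2: row/col 2 already zero → sign 0
signature = (0, 2, 1)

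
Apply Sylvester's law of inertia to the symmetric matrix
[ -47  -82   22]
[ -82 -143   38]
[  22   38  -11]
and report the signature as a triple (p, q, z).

Answer: (1, 2, 0)

Derivation:
step 0: pivot -47 → sign −
step 1: pivot 3/47 → sign +
step 2: pivot -3 → sign −
signature = (1, 2, 0)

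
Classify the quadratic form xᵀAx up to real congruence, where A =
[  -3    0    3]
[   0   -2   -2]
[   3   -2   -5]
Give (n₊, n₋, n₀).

step 0: pivot -3 → sign −
step 1: pivot -2 → sign −
step 2: row/col 2 already zero → sign 0
signature = (0, 2, 1)

Answer: (0, 2, 1)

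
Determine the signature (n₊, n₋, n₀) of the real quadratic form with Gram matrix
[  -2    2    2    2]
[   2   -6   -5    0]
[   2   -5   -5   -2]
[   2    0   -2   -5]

step 0: pivot -2 → sign −
step 1: pivot -4 → sign −
step 2: pivot -3/4 → sign −
step 3: pivot 1 → sign +
signature = (1, 3, 0)

Answer: (1, 3, 0)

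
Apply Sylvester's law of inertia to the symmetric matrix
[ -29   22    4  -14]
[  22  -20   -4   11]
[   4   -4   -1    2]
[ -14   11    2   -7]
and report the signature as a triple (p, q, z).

Answer: (0, 4, 0)

Derivation:
step 0: pivot -29 → sign −
step 1: pivot -96/29 → sign −
step 2: pivot -1/6 → sign −
step 3: pivot -3/16 → sign −
signature = (0, 4, 0)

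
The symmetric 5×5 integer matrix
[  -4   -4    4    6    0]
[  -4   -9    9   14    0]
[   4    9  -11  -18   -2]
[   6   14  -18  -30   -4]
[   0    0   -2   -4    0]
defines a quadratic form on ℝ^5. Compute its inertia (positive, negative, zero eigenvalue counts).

Answer: (1, 4, 0)

Derivation:
step 0: pivot -4 → sign −
step 1: pivot -5 → sign −
step 2: pivot -2 → sign −
step 3: pivot -1/5 → sign −
step 4: pivot 2 → sign +
signature = (1, 4, 0)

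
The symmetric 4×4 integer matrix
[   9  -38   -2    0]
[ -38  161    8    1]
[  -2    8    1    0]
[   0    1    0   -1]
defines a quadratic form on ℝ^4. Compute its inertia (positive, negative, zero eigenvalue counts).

Answer: (3, 1, 0)

Derivation:
step 0: pivot 9 → sign +
step 1: pivot 5/9 → sign +
step 2: pivot 1/5 → sign +
step 3: pivot -6 → sign −
signature = (3, 1, 0)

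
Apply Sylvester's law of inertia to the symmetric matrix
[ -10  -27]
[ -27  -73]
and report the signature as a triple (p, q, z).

step 0: pivot -10 → sign −
step 1: pivot -1/10 → sign −
signature = (0, 2, 0)

Answer: (0, 2, 0)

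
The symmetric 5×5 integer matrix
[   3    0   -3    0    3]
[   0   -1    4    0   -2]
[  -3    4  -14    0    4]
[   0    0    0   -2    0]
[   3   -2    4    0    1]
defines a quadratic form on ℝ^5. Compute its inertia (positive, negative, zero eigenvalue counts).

Answer: (2, 3, 0)

Derivation:
step 0: pivot 3 → sign +
step 1: pivot -1 → sign −
step 2: pivot -1 → sign −
step 3: pivot -2 → sign −
step 4: pivot 3 → sign +
signature = (2, 3, 0)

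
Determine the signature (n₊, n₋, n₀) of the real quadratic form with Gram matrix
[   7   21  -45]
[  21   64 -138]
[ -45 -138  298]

Answer: (2, 1, 0)

Derivation:
step 0: pivot 7 → sign +
step 1: pivot 1 → sign +
step 2: pivot -2/7 → sign −
signature = (2, 1, 0)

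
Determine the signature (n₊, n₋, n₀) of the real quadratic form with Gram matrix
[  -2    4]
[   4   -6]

step 0: pivot -2 → sign −
step 1: pivot 2 → sign +
signature = (1, 1, 0)

Answer: (1, 1, 0)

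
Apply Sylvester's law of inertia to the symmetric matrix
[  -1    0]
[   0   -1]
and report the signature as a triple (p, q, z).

Answer: (0, 2, 0)

Derivation:
step 0: pivot -1 → sign −
step 1: pivot -1 → sign −
signature = (0, 2, 0)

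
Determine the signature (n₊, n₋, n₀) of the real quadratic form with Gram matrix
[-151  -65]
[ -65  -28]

step 0: pivot -151 → sign −
step 1: pivot -3/151 → sign −
signature = (0, 2, 0)

Answer: (0, 2, 0)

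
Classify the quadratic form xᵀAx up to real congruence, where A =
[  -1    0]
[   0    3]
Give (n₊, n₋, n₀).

step 0: pivot -1 → sign −
step 1: pivot 3 → sign +
signature = (1, 1, 0)

Answer: (1, 1, 0)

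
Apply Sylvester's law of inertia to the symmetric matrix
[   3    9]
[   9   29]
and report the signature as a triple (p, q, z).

Answer: (2, 0, 0)

Derivation:
step 0: pivot 3 → sign +
step 1: pivot 2 → sign +
signature = (2, 0, 0)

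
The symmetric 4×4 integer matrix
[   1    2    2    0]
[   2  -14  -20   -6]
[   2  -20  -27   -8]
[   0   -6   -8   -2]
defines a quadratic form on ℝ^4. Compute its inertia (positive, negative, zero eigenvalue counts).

Answer: (2, 1, 1)

Derivation:
step 0: pivot 1 → sign +
step 1: pivot -18 → sign −
step 2: pivot 1 → sign +
step 3: row/col 3 already zero → sign 0
signature = (2, 1, 1)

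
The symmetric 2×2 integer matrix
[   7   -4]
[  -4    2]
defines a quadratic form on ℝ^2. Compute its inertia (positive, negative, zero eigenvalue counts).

Answer: (1, 1, 0)

Derivation:
step 0: pivot 7 → sign +
step 1: pivot -2/7 → sign −
signature = (1, 1, 0)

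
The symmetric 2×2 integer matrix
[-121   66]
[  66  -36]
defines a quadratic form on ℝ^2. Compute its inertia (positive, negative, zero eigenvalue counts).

Answer: (0, 1, 1)

Derivation:
step 0: pivot -121 → sign −
step 1: row/col 1 already zero → sign 0
signature = (0, 1, 1)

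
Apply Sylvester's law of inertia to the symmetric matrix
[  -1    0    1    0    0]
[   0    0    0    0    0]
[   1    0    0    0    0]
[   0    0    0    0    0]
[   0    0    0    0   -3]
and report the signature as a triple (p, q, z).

Answer: (1, 2, 2)

Derivation:
step 0: pivot -1 → sign −
step 1: pivot 1 → sign +
step 2: pivot -3 → sign −
step 3: row/col 3 already zero → sign 0
step 4: row/col 4 already zero → sign 0
signature = (1, 2, 2)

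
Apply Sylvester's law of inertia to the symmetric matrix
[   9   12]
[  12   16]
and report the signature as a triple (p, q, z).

step 0: pivot 9 → sign +
step 1: row/col 1 already zero → sign 0
signature = (1, 0, 1)

Answer: (1, 0, 1)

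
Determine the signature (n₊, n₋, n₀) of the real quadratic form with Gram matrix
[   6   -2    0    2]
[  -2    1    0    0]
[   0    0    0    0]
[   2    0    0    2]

step 0: pivot 6 → sign +
step 1: pivot 1/3 → sign +
step 2: row/col 2 already zero → sign 0
step 3: row/col 3 already zero → sign 0
signature = (2, 0, 2)

Answer: (2, 0, 2)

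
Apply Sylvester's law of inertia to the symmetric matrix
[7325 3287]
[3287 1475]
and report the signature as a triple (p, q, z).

step 0: pivot 7325 → sign +
step 1: pivot 6/7325 → sign +
signature = (2, 0, 0)

Answer: (2, 0, 0)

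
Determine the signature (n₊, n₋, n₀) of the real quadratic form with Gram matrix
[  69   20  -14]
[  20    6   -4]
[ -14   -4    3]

Answer: (3, 0, 0)

Derivation:
step 0: pivot 69 → sign +
step 1: pivot 14/69 → sign +
step 2: pivot 1/7 → sign +
signature = (3, 0, 0)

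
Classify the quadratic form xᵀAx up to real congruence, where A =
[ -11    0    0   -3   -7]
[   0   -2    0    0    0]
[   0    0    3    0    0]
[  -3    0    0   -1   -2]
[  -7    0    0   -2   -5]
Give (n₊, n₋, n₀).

Answer: (1, 4, 0)

Derivation:
step 0: pivot -11 → sign −
step 1: pivot -2 → sign −
step 2: pivot 3 → sign +
step 3: pivot -2/11 → sign −
step 4: pivot -1/2 → sign −
signature = (1, 4, 0)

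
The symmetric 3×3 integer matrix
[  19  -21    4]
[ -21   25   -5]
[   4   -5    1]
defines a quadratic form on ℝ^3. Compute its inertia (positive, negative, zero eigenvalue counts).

Answer: (2, 1, 0)

Derivation:
step 0: pivot 19 → sign +
step 1: pivot 34/19 → sign +
step 2: pivot -1/34 → sign −
signature = (2, 1, 0)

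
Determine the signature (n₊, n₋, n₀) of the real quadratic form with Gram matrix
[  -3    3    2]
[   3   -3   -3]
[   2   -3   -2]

Answer: (1, 2, 0)

Derivation:
step 0: pivot -3 → sign −
step 1: pivot -2/3 → sign −
step 2: pivot 3/2 → sign +
signature = (1, 2, 0)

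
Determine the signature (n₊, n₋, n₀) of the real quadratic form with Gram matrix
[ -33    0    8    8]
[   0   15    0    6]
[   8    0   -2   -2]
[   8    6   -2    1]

step 0: pivot -33 → sign −
step 1: pivot 15 → sign +
step 2: pivot -2/33 → sign −
step 3: pivot 3/5 → sign +
signature = (2, 2, 0)

Answer: (2, 2, 0)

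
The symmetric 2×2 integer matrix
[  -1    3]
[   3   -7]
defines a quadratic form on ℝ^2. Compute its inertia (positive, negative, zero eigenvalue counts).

Answer: (1, 1, 0)

Derivation:
step 0: pivot -1 → sign −
step 1: pivot 2 → sign +
signature = (1, 1, 0)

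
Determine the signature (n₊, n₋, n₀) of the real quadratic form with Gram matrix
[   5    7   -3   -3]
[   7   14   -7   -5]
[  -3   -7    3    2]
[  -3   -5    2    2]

Answer: (3, 1, 0)

Derivation:
step 0: pivot 5 → sign +
step 1: pivot 21/5 → sign +
step 2: pivot -2/3 → sign −
step 3: pivot 3/14 → sign +
signature = (3, 1, 0)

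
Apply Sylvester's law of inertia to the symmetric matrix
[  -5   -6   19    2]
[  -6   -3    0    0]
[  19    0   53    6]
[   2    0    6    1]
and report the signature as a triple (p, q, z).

step 0: pivot -5 → sign −
step 1: pivot 21/5 → sign +
step 2: pivot 10/7 → sign +
step 3: pivot 1/5 → sign +
signature = (3, 1, 0)

Answer: (3, 1, 0)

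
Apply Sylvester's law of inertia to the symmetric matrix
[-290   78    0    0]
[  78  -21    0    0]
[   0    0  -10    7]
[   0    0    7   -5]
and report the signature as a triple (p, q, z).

Answer: (0, 4, 0)

Derivation:
step 0: pivot -290 → sign −
step 1: pivot -3/145 → sign −
step 2: pivot -10 → sign −
step 3: pivot -1/10 → sign −
signature = (0, 4, 0)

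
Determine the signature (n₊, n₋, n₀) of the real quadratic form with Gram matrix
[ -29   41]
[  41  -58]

step 0: pivot -29 → sign −
step 1: pivot -1/29 → sign −
signature = (0, 2, 0)

Answer: (0, 2, 0)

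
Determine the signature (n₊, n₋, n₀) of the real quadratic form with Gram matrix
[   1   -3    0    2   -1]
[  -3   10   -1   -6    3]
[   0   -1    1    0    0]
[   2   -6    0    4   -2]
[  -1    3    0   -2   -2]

step 0: pivot 1 → sign +
step 1: pivot 1 → sign +
step 2: pivot -3 → sign −
step 3: row/col 3 already zero → sign 0
step 4: row/col 4 already zero → sign 0
signature = (2, 1, 2)

Answer: (2, 1, 2)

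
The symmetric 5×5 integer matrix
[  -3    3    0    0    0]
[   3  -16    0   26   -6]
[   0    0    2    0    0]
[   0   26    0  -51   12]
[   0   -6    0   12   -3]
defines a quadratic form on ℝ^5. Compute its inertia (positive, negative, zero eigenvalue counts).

step 0: pivot -3 → sign −
step 1: pivot -13 → sign −
step 2: pivot 2 → sign +
step 3: pivot 1 → sign +
step 4: pivot -3/13 → sign −
signature = (2, 3, 0)

Answer: (2, 3, 0)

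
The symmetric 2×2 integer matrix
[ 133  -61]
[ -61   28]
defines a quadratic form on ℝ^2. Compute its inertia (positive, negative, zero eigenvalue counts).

step 0: pivot 133 → sign +
step 1: pivot 3/133 → sign +
signature = (2, 0, 0)

Answer: (2, 0, 0)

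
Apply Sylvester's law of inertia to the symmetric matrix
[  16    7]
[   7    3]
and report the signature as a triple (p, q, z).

Answer: (1, 1, 0)

Derivation:
step 0: pivot 16 → sign +
step 1: pivot -1/16 → sign −
signature = (1, 1, 0)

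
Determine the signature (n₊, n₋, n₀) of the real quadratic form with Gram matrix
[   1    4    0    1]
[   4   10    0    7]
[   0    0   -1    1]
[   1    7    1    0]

step 0: pivot 1 → sign +
step 1: pivot -6 → sign −
step 2: pivot -1 → sign −
step 3: pivot 3/2 → sign +
signature = (2, 2, 0)

Answer: (2, 2, 0)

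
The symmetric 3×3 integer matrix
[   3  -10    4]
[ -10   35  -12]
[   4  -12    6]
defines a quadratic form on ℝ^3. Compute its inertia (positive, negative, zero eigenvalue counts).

Answer: (2, 1, 0)

Derivation:
step 0: pivot 3 → sign +
step 1: pivot 5/3 → sign +
step 2: pivot -2/5 → sign −
signature = (2, 1, 0)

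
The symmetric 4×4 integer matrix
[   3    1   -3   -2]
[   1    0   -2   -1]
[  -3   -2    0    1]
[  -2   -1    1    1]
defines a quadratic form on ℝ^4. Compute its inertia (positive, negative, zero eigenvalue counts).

step 0: pivot 3 → sign +
step 1: pivot -1/3 → sign −
step 2: row/col 2 already zero → sign 0
step 3: row/col 3 already zero → sign 0
signature = (1, 1, 2)

Answer: (1, 1, 2)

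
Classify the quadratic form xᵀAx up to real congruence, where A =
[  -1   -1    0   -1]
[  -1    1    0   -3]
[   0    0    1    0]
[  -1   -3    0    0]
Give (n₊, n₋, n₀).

step 0: pivot -1 → sign −
step 1: pivot 2 → sign +
step 2: pivot 1 → sign +
step 3: pivot -1 → sign −
signature = (2, 2, 0)

Answer: (2, 2, 0)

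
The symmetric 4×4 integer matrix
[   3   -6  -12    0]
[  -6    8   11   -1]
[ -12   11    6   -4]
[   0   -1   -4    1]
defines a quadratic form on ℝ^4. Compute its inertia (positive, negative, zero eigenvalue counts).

Answer: (2, 2, 0)

Derivation:
step 0: pivot 3 → sign +
step 1: pivot -4 → sign −
step 2: pivot 1/4 → sign +
step 3: pivot -1 → sign −
signature = (2, 2, 0)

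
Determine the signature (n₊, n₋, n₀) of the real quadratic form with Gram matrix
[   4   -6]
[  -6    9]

Answer: (1, 0, 1)

Derivation:
step 0: pivot 4 → sign +
step 1: row/col 1 already zero → sign 0
signature = (1, 0, 1)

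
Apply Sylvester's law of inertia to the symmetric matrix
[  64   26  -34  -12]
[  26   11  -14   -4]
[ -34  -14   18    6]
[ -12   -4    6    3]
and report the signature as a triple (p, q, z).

Answer: (2, 2, 0)

Derivation:
step 0: pivot 64 → sign +
step 1: pivot 7/16 → sign +
step 2: pivot -1/7 → sign −
step 3: pivot -1 → sign −
signature = (2, 2, 0)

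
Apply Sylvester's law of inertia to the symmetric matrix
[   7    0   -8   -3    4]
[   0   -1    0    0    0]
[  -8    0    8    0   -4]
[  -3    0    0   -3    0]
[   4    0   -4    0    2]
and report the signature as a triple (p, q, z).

Answer: (2, 2, 1)

Derivation:
step 0: pivot 7 → sign +
step 1: pivot -1 → sign −
step 2: pivot -8/7 → sign −
step 3: pivot 6 → sign +
step 4: row/col 4 already zero → sign 0
signature = (2, 2, 1)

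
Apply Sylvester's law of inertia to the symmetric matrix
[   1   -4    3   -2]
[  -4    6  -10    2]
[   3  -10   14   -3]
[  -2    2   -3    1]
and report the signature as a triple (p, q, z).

Answer: (2, 1, 1)

Derivation:
step 0: pivot 1 → sign +
step 1: pivot -10 → sign −
step 2: pivot 27/5 → sign +
step 3: row/col 3 already zero → sign 0
signature = (2, 1, 1)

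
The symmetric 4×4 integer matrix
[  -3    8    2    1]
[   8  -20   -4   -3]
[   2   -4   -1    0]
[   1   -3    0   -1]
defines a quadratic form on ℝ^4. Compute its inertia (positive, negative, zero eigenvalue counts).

Answer: (2, 2, 0)

Derivation:
step 0: pivot -3 → sign −
step 1: pivot 4/3 → sign +
step 2: pivot -1 → sign −
step 3: pivot 1/4 → sign +
signature = (2, 2, 0)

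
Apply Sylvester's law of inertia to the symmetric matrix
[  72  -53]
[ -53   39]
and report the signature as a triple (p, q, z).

Answer: (1, 1, 0)

Derivation:
step 0: pivot 72 → sign +
step 1: pivot -1/72 → sign −
signature = (1, 1, 0)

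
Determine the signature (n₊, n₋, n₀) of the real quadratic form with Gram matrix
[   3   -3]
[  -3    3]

Answer: (1, 0, 1)

Derivation:
step 0: pivot 3 → sign +
step 1: row/col 1 already zero → sign 0
signature = (1, 0, 1)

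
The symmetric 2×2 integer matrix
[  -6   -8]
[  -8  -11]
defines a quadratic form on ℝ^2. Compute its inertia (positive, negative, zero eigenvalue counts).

step 0: pivot -6 → sign −
step 1: pivot -1/3 → sign −
signature = (0, 2, 0)

Answer: (0, 2, 0)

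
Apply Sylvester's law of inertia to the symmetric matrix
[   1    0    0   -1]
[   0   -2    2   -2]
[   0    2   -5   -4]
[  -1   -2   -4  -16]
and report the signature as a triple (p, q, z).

Answer: (1, 3, 0)

Derivation:
step 0: pivot 1 → sign +
step 1: pivot -2 → sign −
step 2: pivot -3 → sign −
step 3: pivot -3 → sign −
signature = (1, 3, 0)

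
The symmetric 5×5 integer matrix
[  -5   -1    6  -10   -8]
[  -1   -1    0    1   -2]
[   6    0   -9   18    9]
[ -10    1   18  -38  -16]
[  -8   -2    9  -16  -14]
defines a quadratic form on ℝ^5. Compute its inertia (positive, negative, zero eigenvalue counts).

Answer: (1, 4, 0)

Derivation:
step 0: pivot -5 → sign −
step 1: pivot -4/5 → sign −
step 2: pivot -27/4 → sign −
step 3: pivot 1/3 → sign +
step 4: pivot -1 → sign −
signature = (1, 4, 0)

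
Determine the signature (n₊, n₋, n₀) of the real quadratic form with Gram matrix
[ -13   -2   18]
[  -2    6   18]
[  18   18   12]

Answer: (2, 1, 0)

Derivation:
step 0: pivot -13 → sign −
step 1: pivot 82/13 → sign +
step 2: pivot 6/41 → sign +
signature = (2, 1, 0)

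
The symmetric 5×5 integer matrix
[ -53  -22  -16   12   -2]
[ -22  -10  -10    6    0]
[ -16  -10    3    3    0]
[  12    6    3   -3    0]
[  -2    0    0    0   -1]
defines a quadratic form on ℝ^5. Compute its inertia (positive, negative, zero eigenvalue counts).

step 0: pivot -53 → sign −
step 1: pivot -46/53 → sign −
step 2: pivot 479/23 → sign +
step 3: pivot -42/479 → sign −
step 4: pivot -3/7 → sign −
signature = (1, 4, 0)

Answer: (1, 4, 0)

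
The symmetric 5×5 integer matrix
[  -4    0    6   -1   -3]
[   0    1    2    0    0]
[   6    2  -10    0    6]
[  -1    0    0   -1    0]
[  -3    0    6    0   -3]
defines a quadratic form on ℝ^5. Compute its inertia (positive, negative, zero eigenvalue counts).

Answer: (1, 3, 1)

Derivation:
step 0: pivot -4 → sign −
step 1: pivot 1 → sign +
step 2: pivot -5 → sign −
step 3: pivot -3/10 → sign −
step 4: row/col 4 already zero → sign 0
signature = (1, 3, 1)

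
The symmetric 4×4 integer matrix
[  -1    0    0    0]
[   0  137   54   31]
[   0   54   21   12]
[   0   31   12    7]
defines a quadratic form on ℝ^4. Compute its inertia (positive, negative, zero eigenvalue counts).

Answer: (2, 2, 0)

Derivation:
step 0: pivot -1 → sign −
step 1: pivot 137 → sign +
step 2: pivot -39/137 → sign −
step 3: pivot 2/13 → sign +
signature = (2, 2, 0)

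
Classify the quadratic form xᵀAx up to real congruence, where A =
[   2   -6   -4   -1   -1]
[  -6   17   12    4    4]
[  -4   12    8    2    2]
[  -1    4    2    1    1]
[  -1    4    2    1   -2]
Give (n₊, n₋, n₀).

Answer: (2, 2, 1)

Derivation:
step 0: pivot 2 → sign +
step 1: pivot -1 → sign −
step 2: pivot 3/2 → sign +
step 3: pivot -3 → sign −
step 4: row/col 4 already zero → sign 0
signature = (2, 2, 1)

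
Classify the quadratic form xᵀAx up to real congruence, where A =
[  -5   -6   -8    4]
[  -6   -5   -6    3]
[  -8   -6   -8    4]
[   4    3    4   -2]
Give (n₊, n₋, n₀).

Answer: (1, 2, 1)

Derivation:
step 0: pivot -5 → sign −
step 1: pivot 11/5 → sign +
step 2: pivot -12/11 → sign −
step 3: row/col 3 already zero → sign 0
signature = (1, 2, 1)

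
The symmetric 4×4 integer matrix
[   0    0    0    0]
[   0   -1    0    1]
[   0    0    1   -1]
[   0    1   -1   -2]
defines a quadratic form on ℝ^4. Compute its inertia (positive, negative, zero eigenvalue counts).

step 0: pivot -1 → sign −
step 1: pivot 1 → sign +
step 2: pivot -2 → sign −
step 3: row/col 3 already zero → sign 0
signature = (1, 2, 1)

Answer: (1, 2, 1)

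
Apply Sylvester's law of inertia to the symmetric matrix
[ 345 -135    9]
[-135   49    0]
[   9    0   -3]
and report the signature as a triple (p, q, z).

step 0: pivot 345 → sign +
step 1: pivot -88/23 → sign −
step 2: pivot 3/440 → sign +
signature = (2, 1, 0)

Answer: (2, 1, 0)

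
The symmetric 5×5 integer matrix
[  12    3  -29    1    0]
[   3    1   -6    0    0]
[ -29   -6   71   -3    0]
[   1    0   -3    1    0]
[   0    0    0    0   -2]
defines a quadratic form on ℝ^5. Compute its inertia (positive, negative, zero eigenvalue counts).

Answer: (3, 2, 0)

Derivation:
step 0: pivot 12 → sign +
step 1: pivot 1/4 → sign +
step 2: pivot -16/3 → sign −
step 3: pivot 3/4 → sign +
step 4: pivot -2 → sign −
signature = (3, 2, 0)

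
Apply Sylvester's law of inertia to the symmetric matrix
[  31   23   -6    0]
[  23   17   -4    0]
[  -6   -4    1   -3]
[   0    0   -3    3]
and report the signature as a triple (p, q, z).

Answer: (2, 1, 1)

Derivation:
step 0: pivot 31 → sign +
step 1: pivot -2/31 → sign −
step 2: pivot 3 → sign +
step 3: row/col 3 already zero → sign 0
signature = (2, 1, 1)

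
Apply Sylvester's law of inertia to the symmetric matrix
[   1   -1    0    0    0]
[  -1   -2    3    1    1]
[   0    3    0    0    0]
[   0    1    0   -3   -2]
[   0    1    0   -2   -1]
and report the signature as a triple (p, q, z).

step 0: pivot 1 → sign +
step 1: pivot -3 → sign −
step 2: pivot 3 → sign +
step 3: pivot -3 → sign −
step 4: pivot 1/3 → sign +
signature = (3, 2, 0)

Answer: (3, 2, 0)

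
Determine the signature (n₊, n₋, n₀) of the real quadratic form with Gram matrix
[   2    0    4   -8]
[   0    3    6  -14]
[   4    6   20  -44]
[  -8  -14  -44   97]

Answer: (2, 1, 1)

Derivation:
step 0: pivot 2 → sign +
step 1: pivot 3 → sign +
step 2: pivot -1/3 → sign −
step 3: row/col 3 already zero → sign 0
signature = (2, 1, 1)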